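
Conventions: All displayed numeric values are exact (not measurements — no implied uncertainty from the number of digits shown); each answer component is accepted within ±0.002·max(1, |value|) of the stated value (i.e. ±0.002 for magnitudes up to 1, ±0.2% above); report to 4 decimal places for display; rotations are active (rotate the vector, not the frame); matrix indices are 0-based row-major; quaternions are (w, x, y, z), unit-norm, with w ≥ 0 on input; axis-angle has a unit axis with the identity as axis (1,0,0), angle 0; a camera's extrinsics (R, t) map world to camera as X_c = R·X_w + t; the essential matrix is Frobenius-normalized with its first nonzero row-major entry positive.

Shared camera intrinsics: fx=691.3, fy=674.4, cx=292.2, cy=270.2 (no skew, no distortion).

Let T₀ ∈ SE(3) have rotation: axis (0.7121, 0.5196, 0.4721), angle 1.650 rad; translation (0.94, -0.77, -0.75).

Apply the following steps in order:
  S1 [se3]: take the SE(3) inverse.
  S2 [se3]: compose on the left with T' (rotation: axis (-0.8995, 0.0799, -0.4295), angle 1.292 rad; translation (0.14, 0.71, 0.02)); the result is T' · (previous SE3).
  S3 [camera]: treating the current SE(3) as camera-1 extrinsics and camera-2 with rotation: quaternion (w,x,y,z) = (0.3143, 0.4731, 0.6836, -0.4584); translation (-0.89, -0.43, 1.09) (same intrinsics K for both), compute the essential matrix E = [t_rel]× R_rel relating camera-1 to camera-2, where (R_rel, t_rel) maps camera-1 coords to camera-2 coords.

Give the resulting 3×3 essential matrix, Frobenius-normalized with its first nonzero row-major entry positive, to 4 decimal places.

after S1 (invert_se3): R=[0.4681 0.8699 -0.1552; -0.0713 0.2123 0.9746; 0.8808 -0.4452 0.1614], t=(0.1134, 0.9615, -1.0496)
after S2 (compose_se3): R=[0.6919 0.6673 0.2755; 0.5021 -0.7190 0.4805; 0.5188 -0.1941 -0.8326], t=(0.2101, 0.0447, -1.2416)
after S3 (essential): [0.2740 -0.0581 0.4220; 0.2908 0.5590 0.1902; 0.1378 -0.3974 0.3651]

matrix = [0.2740 -0.0581 0.4220; 0.2908 0.5590 0.1902; 0.1378 -0.3974 0.3651]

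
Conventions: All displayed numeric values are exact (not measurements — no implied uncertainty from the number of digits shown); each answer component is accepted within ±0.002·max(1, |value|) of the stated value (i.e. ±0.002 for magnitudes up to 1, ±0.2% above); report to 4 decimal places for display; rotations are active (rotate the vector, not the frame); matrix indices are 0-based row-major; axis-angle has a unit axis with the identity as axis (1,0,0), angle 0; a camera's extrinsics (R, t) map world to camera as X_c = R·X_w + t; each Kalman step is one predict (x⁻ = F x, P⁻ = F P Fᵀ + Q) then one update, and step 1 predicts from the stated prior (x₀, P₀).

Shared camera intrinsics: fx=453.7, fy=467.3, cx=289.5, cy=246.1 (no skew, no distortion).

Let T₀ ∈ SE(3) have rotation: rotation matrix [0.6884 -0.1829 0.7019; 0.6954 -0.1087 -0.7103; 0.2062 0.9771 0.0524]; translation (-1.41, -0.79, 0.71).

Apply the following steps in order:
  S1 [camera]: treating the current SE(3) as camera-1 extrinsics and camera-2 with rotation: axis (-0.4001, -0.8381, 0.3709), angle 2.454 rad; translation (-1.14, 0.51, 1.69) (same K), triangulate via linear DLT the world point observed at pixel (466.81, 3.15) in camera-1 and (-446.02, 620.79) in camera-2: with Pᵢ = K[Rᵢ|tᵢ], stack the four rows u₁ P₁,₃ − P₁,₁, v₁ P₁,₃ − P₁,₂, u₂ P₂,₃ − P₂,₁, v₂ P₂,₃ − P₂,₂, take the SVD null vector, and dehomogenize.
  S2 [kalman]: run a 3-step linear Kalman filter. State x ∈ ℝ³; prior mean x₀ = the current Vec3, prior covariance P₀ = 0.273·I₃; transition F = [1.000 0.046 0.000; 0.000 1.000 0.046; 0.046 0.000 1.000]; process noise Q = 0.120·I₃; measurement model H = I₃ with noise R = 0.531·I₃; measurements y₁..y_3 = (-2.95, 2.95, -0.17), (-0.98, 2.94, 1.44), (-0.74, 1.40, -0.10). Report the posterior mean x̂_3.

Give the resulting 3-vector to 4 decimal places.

result = (-0.5973, 1.7013, 0.4901)

after S1 (triangulate): (1.4760, -0.1708, 1.0183)
after S2 (kf_track): (-0.5973, 1.7013, 0.4901)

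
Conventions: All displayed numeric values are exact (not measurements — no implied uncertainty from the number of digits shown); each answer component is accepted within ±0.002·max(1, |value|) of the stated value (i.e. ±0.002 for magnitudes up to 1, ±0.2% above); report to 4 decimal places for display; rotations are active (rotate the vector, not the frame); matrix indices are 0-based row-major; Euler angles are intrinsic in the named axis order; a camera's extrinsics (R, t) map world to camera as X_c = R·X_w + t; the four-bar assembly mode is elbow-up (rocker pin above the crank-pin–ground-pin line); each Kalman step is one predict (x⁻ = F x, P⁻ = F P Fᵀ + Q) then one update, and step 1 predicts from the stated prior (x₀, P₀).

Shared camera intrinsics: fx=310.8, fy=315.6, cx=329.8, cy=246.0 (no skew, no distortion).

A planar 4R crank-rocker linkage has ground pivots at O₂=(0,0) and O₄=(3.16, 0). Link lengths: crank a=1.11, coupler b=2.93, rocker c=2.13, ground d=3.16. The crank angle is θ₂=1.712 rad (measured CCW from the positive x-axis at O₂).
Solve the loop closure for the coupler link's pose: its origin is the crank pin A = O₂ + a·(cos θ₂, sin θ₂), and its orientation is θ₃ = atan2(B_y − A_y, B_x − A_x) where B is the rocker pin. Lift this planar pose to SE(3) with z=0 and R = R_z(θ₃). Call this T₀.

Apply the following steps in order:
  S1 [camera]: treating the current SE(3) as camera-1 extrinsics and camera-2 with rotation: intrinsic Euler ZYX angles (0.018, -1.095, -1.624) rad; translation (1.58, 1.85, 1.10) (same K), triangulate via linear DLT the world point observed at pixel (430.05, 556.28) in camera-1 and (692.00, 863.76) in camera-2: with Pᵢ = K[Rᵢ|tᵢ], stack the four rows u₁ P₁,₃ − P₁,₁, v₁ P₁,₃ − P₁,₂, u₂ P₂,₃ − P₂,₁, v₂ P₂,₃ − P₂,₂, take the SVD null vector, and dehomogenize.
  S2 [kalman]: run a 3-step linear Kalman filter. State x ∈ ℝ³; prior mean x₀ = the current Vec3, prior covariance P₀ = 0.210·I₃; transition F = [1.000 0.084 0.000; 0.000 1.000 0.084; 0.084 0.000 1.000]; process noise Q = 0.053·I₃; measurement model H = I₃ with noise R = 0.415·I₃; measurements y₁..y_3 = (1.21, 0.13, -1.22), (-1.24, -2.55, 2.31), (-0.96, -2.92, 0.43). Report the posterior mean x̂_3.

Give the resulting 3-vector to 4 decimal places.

result = (-0.3543, -1.4611, 0.7328)

source (fourbar_fk): coupler pose = R=[0.9449 -0.3274 0.0000; 0.3274 0.9449 0.0000; 0.0000 0.0000 1.0000], t=(-0.1562, 1.0990, 0.0000)
after S1 (triangulate): (0.6042, -0.0169, 1.3028)
after S2 (kf_track): (-0.3543, -1.4611, 0.7328)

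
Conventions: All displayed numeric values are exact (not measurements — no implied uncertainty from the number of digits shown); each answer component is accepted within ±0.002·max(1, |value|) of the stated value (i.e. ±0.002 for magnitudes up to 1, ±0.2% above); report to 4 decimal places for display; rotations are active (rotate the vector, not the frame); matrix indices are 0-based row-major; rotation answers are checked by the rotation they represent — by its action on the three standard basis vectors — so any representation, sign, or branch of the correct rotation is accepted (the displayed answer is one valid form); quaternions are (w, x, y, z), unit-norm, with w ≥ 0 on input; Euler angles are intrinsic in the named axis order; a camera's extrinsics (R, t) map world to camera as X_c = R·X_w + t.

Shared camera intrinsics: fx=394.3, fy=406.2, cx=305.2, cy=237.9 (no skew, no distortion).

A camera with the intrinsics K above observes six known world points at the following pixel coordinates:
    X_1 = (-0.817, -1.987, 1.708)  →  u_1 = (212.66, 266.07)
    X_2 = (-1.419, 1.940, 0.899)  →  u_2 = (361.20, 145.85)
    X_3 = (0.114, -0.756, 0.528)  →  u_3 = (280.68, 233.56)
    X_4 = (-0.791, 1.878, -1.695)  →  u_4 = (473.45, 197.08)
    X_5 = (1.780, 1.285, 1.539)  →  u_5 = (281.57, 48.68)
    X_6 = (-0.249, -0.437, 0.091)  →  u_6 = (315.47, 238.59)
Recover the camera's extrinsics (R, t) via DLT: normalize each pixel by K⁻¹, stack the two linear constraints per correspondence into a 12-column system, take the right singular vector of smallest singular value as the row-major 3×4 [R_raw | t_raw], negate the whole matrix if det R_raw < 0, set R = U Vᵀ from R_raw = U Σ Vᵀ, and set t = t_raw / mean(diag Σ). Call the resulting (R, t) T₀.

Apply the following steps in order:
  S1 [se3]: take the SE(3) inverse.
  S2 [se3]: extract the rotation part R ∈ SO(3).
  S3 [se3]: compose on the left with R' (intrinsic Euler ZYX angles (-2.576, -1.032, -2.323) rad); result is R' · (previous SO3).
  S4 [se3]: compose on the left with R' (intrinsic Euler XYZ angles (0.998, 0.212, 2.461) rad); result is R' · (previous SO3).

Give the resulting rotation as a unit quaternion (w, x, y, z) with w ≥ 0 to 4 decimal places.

rotation (quat) = (0.1886, -0.5500, 0.5982, 0.5514)

source (pnp_recover): camera pose = R=[-0.2176 0.5964 -0.7726; -0.2931 -0.7950 -0.5311; -0.9310 0.1109 0.3478], t=(0.4598, -0.3599, 6.8181)
after S1 (invert_se3): R=[-0.2176 -0.2931 -0.9310; 0.5964 -0.7950 0.1109; -0.7726 -0.5311 0.3478], t=(6.3421, -1.3163, -2.2074)
after S2 (rot_of_se3): [-0.2176 -0.2931 -0.9310; 0.5964 -0.7950 0.1109; -0.7726 -0.5311 0.3478]
after S3 (compose_so3): [-0.3595 0.8938 0.2679; 0.9227 0.3834 -0.0410; -0.1394 0.2325 -0.9626]
after S4 (compose_so3): [-0.3238 -0.8661 -0.3809; -0.4500 -0.2131 0.8672; -0.8323 0.4522 -0.3207]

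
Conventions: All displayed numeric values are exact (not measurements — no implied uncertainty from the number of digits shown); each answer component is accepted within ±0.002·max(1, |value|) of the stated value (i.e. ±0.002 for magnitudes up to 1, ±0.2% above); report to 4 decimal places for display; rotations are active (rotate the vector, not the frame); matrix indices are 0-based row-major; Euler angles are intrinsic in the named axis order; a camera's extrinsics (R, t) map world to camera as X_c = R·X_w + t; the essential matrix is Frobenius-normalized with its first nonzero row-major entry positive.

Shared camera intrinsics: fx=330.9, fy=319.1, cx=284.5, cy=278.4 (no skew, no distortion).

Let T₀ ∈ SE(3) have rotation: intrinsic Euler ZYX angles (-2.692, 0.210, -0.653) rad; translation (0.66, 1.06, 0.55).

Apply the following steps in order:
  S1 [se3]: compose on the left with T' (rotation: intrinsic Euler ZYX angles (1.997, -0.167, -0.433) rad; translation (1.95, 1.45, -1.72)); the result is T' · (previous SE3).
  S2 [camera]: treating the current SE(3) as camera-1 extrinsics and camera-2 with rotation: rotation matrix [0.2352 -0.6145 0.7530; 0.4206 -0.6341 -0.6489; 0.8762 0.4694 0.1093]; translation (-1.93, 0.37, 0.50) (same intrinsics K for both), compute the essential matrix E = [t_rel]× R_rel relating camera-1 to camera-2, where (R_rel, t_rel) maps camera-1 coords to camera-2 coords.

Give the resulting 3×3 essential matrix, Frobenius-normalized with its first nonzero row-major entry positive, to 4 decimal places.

after S1 (compose_se3): R=[0.7893 0.5675 0.2344; -0.5936 0.8029 0.0547; -0.1571 -0.1823 0.9706], t=(0.5985, 1.5412, -1.5566)
after S2 (essential): [0.6578 -0.1332 -0.1088; -0.1916 0.0565 -0.0180; -0.0440 0.2471 -0.6591]

matrix = [0.6578 -0.1332 -0.1088; -0.1916 0.0565 -0.0180; -0.0440 0.2471 -0.6591]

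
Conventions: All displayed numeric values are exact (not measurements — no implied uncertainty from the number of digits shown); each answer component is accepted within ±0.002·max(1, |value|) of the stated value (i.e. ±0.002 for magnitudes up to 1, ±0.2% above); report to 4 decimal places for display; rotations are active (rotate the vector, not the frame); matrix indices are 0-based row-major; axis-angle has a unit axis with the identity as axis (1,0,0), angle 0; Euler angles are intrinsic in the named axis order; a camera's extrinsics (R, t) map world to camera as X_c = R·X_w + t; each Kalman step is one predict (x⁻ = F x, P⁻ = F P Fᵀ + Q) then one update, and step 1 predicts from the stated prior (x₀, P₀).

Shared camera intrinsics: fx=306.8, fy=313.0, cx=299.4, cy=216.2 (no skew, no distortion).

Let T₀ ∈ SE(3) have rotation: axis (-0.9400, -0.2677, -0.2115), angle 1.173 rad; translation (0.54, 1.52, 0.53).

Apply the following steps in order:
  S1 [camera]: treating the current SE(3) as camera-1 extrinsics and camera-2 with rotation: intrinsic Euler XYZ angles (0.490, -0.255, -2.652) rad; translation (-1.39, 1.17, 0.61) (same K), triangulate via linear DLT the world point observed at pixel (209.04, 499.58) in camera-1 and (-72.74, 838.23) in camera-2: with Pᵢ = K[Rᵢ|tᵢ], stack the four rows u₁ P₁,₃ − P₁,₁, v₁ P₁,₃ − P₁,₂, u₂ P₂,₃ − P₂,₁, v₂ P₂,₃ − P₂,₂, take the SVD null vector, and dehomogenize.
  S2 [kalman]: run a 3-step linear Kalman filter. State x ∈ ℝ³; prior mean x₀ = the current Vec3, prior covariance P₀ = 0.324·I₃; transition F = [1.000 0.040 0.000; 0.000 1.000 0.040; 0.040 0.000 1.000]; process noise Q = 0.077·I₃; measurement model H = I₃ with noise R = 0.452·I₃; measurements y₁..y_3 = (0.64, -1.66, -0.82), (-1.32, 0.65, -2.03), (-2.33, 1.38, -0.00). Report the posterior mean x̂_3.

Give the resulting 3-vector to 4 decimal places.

after S1 (triangulate): (-0.5674, -1.0343, -0.0524)
after S2 (kf_track): (-1.1820, 0.0832, -0.6792)

result = (-1.1820, 0.0832, -0.6792)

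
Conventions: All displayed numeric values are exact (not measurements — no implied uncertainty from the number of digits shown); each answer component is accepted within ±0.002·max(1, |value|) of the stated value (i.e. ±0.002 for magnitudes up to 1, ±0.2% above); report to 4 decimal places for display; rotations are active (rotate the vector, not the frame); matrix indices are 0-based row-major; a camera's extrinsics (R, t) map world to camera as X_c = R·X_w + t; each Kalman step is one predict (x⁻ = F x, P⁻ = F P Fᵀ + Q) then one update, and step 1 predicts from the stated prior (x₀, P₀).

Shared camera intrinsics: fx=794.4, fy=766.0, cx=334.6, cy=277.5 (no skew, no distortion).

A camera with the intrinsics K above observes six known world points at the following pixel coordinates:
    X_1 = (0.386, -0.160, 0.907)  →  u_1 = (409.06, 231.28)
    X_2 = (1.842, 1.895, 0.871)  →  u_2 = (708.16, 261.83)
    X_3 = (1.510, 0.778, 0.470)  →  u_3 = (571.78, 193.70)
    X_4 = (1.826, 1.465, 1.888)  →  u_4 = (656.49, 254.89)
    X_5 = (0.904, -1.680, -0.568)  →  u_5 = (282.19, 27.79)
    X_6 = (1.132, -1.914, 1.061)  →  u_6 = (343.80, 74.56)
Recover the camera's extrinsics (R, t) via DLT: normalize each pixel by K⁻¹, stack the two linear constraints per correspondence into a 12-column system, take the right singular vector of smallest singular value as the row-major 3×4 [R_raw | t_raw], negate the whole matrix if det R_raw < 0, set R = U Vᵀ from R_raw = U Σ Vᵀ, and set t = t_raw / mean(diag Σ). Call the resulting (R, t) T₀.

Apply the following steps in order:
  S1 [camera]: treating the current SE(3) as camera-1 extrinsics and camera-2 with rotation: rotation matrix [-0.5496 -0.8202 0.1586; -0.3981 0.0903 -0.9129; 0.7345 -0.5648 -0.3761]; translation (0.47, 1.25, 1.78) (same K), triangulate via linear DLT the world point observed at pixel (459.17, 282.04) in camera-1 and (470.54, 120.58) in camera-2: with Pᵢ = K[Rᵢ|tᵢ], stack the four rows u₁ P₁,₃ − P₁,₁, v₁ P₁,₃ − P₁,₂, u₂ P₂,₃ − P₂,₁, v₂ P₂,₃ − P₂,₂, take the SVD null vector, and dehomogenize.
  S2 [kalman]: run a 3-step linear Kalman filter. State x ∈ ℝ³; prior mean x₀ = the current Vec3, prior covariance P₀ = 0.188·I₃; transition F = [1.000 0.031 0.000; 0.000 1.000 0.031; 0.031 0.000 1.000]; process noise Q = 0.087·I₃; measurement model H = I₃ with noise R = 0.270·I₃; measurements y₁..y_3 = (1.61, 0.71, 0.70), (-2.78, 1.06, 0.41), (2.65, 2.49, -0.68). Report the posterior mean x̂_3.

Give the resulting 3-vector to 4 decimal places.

result = (0.7736, 1.5531, 0.1723)

source (pnp_recover): camera pose = R=[0.6846 0.6570 0.3157; -0.7232 0.6663 0.1816; -0.0910 -0.3527 0.9313], t=(0.2399, -0.2200, 6.4491)
after S1 (triangulate): (0.3565, 0.3680, 1.5324)
after S2 (kf_track): (0.7736, 1.5531, 0.1723)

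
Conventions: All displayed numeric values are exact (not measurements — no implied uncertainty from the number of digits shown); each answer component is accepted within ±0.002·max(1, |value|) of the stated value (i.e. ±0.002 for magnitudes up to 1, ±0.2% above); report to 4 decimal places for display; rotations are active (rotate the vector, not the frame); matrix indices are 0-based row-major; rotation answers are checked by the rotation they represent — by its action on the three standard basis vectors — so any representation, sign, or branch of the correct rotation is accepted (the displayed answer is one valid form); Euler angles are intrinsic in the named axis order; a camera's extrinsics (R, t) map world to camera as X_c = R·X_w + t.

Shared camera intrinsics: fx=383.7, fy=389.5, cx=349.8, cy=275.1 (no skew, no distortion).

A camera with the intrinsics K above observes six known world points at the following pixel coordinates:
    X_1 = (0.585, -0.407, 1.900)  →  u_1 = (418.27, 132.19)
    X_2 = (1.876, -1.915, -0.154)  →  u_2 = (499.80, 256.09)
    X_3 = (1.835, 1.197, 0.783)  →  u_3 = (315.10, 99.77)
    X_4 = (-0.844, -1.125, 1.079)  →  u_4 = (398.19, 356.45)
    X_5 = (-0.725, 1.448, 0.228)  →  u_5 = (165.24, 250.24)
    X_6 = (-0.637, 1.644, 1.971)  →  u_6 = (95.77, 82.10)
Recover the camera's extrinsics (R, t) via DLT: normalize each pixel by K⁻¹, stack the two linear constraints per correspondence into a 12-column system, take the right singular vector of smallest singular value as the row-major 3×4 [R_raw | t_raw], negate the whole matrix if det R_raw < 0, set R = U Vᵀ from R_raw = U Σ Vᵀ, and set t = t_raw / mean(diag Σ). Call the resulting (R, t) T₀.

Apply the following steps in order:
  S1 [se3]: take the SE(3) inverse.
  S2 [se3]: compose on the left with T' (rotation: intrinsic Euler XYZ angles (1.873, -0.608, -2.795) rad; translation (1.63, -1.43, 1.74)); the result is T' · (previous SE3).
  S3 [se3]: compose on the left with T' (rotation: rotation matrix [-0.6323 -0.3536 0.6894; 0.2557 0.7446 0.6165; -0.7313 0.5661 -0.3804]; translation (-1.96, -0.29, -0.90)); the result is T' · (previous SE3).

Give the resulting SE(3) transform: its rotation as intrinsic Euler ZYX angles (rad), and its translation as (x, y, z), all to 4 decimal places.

source (pnp_recover): camera pose = R=[0.4642 -0.8677 0.1779; -0.7027 -0.4831 -0.5223; 0.5391 0.1175 -0.8340], t=(-0.4000, 0.0500, 4.4701)
after S1 (invert_se3): R=[0.4642 -0.7027 0.5391; -0.8677 -0.4831 0.1175; 0.1779 -0.5223 -0.8340], t=(-2.1890, -0.8479, 3.8253)
after S2 (compose_se3): R=[-0.7019 0.7062 0.0930; 0.0635 -0.0680 0.9957; 0.7094 0.7048 0.0029], t=(0.8983, -5.8519, 1.9757)
after S3 (compose_se3): R=[0.9104 0.0634 -0.4089; 0.3052 0.5645 0.7670; 0.2794 -0.8230 0.4946], t=(0.9031, -3.1998, -5.6213)

rotation (euler_zyx) = (0.3234, -0.2832, -1.0297), translation = (0.9031, -3.1998, -5.6213)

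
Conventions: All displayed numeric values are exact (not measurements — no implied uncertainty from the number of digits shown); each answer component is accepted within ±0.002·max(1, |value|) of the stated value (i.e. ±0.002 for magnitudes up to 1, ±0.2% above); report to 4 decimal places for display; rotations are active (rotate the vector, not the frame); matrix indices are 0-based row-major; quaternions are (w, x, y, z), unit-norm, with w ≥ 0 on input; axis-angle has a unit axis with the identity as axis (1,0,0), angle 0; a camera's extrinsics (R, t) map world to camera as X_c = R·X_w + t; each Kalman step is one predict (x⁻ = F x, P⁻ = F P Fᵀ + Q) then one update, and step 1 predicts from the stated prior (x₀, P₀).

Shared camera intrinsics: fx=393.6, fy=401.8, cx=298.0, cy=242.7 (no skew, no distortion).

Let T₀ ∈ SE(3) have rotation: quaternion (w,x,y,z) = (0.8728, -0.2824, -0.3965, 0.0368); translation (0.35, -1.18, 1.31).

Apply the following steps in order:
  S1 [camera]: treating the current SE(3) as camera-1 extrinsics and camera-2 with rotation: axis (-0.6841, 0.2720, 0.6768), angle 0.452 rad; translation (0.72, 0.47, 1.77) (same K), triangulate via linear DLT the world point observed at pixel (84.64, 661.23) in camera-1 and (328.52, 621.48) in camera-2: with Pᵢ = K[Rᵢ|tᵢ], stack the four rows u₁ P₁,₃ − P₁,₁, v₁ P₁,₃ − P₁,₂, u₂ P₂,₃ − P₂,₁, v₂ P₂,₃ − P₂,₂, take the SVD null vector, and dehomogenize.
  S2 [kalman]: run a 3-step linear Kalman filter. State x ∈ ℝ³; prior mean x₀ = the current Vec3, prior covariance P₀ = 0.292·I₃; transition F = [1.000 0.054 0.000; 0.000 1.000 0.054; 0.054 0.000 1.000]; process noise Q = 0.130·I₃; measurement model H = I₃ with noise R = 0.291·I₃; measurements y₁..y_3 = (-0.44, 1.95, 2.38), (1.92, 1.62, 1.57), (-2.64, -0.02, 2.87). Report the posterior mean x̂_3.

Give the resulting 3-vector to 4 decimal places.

result = (-0.7829, 0.9733, 2.3327)

after S1 (triangulate): (-0.0095, 1.9543, 1.8921)
after S2 (kf_track): (-0.7829, 0.9733, 2.3327)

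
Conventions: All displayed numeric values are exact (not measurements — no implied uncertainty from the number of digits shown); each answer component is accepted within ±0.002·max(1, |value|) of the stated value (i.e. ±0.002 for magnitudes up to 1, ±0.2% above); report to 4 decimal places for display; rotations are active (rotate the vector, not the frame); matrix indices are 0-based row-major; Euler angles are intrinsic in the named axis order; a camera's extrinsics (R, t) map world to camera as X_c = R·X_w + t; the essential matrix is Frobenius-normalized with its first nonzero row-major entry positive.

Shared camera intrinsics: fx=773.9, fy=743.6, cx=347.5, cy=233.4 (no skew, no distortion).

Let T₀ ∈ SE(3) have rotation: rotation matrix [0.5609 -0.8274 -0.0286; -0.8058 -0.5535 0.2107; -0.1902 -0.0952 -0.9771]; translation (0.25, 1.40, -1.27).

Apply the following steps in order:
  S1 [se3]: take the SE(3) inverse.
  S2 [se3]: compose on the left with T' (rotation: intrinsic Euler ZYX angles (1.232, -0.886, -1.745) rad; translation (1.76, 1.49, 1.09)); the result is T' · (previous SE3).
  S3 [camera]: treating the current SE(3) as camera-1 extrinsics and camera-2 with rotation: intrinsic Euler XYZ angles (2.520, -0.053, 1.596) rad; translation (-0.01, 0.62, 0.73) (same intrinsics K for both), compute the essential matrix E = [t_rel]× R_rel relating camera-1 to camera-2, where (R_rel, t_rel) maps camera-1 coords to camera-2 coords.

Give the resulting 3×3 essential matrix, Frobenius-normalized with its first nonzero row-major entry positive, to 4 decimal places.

matrix = [0.1132 0.0655 -0.4111; 0.2533 -0.4530 -0.3881; -0.0252 0.5063 -0.3701]

after S1 (invert_se3): R=[0.5609 -0.8058 -0.1902; -0.8274 -0.5535 -0.0952; -0.0286 0.2107 -0.9771], t=(0.7463, 0.8609, -1.5288)
after S2 (compose_se3): R=[-0.2018 -0.5865 0.7844; -0.2260 -0.7514 -0.6200; 0.9530 -0.3024 0.0191], t=(3.6278, 1.8110, 1.2994)
after S3 (essential): [0.1132 0.0655 -0.4111; 0.2533 -0.4530 -0.3881; -0.0252 0.5063 -0.3701]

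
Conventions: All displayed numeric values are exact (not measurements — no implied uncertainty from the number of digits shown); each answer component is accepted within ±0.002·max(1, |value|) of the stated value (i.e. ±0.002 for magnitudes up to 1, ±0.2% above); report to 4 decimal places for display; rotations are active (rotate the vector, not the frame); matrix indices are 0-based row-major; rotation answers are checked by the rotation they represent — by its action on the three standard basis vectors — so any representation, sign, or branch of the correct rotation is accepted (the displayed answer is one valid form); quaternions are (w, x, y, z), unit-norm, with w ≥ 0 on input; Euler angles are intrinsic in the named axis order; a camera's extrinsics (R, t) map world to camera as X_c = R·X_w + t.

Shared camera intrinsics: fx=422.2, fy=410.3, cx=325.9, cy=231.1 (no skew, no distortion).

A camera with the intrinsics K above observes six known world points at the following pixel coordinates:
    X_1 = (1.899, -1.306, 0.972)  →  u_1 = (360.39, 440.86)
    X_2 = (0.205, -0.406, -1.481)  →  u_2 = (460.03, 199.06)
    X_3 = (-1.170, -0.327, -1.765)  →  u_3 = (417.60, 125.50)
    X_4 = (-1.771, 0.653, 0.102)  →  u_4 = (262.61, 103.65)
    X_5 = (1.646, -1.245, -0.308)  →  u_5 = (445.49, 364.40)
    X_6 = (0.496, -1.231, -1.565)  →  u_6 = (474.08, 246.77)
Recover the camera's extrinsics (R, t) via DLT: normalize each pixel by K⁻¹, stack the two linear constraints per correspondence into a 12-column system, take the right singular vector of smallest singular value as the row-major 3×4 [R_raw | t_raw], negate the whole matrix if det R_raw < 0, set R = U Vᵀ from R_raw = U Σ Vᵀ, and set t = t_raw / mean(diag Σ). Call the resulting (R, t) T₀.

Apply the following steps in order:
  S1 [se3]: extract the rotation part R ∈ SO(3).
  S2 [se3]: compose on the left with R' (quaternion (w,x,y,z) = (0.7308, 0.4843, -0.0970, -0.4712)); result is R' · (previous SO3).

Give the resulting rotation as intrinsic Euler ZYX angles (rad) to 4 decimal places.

rotation (euler_zyx) = (0.0786, -0.1240, -0.9414)

source (pnp_recover): camera pose = R=[0.4315 -0.1843 -0.8831; 0.6939 -0.5577 0.4555; -0.5764 -0.8093 -0.1127], t=(0.1800, -0.1000, 4.8199)
after S1 (rot_of_se3): [0.4315 -0.1843 -0.8831; 0.6939 -0.5577 0.4555; -0.5764 -0.8093 -0.1127]
after S2 (compose_so3): [0.9893 0.0534 -0.1360; 0.0779 0.5947 0.8002; 0.1236 -0.8022 0.5841]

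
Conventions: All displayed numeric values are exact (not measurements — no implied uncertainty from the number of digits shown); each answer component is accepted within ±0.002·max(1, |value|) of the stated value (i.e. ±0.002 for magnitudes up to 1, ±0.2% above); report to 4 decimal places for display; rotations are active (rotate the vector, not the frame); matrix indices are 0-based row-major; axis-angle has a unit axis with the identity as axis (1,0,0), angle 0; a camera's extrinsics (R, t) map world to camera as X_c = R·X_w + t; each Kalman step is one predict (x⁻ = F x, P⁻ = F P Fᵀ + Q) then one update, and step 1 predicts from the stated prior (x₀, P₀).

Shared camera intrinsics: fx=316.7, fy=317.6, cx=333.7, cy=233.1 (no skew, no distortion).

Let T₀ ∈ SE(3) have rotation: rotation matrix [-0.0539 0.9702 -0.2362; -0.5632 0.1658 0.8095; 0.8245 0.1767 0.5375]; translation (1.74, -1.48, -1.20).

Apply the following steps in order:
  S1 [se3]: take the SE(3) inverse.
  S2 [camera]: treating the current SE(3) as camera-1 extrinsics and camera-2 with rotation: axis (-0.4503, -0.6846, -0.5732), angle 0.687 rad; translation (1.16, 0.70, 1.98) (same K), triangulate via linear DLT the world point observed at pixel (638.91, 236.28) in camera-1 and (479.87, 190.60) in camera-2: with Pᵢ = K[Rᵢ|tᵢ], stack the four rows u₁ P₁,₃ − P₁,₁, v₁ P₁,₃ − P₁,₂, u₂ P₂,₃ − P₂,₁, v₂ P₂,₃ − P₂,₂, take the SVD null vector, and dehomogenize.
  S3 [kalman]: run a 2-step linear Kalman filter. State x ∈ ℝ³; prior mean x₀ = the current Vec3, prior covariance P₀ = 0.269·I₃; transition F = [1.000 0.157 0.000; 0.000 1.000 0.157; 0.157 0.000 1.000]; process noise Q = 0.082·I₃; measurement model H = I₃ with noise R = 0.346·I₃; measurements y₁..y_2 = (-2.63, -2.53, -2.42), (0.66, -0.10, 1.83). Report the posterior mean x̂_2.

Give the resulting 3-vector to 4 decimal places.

result = (-0.2241, -1.0977, 0.2877)

after S1 (invert_se3): R=[-0.0539 -0.5632 0.8245; 0.9702 0.1658 0.1767; -0.2362 0.8095 0.5375], t=(0.2497, -1.2308, 2.2541)
after S2 (triangulate): (1.3623, -1.1160, 0.6093)
after S3 (kf_track): (-0.2241, -1.0977, 0.2877)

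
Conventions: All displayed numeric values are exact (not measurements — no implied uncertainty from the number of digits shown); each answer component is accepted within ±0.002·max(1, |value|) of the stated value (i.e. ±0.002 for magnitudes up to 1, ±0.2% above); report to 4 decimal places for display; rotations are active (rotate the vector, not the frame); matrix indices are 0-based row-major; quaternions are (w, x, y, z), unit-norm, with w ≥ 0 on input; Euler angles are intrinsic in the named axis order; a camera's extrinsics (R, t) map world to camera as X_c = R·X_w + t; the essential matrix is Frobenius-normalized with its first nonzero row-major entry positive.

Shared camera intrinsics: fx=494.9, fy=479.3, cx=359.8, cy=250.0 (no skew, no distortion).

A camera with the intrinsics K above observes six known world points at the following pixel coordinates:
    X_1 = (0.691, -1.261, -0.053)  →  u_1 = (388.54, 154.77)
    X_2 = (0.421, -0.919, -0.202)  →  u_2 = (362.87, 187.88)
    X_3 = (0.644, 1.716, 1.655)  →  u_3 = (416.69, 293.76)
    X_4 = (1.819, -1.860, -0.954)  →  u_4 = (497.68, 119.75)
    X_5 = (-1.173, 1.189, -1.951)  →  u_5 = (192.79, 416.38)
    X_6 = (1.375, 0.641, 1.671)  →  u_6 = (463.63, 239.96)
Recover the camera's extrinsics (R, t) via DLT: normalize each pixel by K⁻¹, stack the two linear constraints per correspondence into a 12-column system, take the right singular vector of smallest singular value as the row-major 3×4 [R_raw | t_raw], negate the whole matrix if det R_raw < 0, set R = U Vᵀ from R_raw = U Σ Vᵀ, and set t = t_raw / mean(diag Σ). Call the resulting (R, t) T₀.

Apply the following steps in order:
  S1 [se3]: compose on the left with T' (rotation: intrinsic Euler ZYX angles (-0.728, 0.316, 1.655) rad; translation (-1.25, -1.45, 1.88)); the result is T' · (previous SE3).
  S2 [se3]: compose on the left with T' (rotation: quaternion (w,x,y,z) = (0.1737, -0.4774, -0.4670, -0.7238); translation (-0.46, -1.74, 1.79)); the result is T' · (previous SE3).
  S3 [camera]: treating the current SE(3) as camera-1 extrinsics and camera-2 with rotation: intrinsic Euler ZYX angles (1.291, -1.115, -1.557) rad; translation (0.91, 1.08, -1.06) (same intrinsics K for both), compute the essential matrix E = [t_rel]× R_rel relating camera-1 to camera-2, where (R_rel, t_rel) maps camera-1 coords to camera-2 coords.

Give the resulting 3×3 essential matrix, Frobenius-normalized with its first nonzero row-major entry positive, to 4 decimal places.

matrix = [0.3100 -0.1398 -0.0861; 0.5742 0.2611 -0.1899; -0.1789 0.6409 0.0170]

source (pnp_recover): camera pose = R=[0.9598 0.0722 0.2711; 0.0677 0.8783 -0.4734; -0.2723 0.4727 0.8381], t=(-0.2498, -0.0202, 6.1388)
after S1 (compose_se3): R=[0.8787 -0.1176 -0.4626; -0.4274 -0.6251 -0.6531; -0.2124 0.7716 -0.5996], t=(-5.6207, -5.7463, 1.4478)
after S2 (compose_se3): R=[-0.8356 0.0290 -0.5486; 0.2073 0.9415 -0.2659; 0.5088 -0.3359 -0.7927], t=(-0.9816, 1.2792, -5.7810)
after S3 (essential): [0.3100 -0.1398 -0.0861; 0.5742 0.2611 -0.1899; -0.1789 0.6409 0.0170]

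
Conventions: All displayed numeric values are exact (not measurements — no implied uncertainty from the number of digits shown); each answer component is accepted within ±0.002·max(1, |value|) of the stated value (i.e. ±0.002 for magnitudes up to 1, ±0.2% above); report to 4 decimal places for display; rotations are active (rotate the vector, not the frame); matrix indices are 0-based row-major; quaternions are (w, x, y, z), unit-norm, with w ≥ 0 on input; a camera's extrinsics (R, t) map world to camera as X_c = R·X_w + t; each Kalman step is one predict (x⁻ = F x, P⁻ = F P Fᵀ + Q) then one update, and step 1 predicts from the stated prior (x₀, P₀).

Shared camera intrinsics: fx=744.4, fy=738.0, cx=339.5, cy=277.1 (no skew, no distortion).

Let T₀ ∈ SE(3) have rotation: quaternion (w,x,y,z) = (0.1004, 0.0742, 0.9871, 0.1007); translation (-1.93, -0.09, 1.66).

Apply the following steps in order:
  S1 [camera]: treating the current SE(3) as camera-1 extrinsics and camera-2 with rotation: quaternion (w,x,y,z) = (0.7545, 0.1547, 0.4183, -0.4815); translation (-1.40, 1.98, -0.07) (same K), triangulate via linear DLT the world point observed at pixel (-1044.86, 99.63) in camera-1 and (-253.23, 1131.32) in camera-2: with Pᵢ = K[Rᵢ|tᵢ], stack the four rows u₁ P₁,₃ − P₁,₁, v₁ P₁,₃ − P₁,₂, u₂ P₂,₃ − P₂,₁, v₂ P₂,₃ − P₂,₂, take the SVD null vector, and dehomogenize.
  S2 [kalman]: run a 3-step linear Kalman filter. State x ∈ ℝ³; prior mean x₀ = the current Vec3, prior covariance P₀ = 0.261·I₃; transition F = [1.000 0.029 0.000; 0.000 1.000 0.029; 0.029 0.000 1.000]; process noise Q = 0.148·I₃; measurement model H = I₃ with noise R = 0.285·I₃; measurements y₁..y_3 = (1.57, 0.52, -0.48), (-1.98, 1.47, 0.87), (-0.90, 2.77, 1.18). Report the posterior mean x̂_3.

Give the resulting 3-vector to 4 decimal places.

after S1 (triangulate): (-0.7353, -0.1551, 1.2975)
after S2 (kf_track): (-0.7956, 1.8614, 0.8841)

result = (-0.7956, 1.8614, 0.8841)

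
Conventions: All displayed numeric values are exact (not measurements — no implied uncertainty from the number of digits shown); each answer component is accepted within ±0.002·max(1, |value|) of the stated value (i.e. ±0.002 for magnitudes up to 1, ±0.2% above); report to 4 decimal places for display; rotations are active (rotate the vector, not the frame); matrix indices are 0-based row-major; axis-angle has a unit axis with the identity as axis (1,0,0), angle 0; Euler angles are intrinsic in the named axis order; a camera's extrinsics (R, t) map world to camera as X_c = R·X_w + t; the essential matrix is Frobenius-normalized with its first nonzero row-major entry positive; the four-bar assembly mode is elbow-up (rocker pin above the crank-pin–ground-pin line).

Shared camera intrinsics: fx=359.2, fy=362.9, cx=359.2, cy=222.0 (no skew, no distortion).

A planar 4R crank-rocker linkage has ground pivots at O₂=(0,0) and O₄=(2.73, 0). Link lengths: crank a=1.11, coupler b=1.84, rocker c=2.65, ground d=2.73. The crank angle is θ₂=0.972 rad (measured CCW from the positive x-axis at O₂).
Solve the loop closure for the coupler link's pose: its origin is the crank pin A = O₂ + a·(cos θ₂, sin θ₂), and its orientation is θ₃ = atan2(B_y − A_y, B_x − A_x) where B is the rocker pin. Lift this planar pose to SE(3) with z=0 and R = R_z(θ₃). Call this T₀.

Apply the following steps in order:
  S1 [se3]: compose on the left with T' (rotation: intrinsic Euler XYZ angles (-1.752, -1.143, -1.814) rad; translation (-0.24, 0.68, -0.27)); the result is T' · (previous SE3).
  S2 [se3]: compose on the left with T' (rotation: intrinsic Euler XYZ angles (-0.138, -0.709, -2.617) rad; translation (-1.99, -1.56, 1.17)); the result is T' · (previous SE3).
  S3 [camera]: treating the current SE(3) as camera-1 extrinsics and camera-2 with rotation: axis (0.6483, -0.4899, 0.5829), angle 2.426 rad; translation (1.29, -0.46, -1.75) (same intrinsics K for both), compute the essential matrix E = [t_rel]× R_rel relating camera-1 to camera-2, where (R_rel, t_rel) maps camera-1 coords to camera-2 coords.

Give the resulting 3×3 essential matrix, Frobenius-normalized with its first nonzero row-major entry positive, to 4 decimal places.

source (fourbar_fk): coupler pose = R=[0.5690 -0.8223 0.0000; 0.8223 0.5690 0.0000; 0.0000 0.0000 1.0000], t=(0.6256, 0.9169, 0.0000)
after S1 (compose_se3): R=[0.2743 0.3113 -0.9099; 0.7269 0.5524 0.4081; 0.6296 -0.7733 -0.0748], t=(0.0667, 1.4908, 0.4233)
after S2 (compose_se3): R=[-0.3138 0.5090 0.8016; -0.6821 -0.7081 0.1826; 0.6605 -0.4895 0.5694], t=(-1.7426, -2.7653, 2.1146)
after S3 (essential): [0.5566 -0.1593 0.3554; -0.2278 0.3742 0.5527; 0.1782 -0.0743 0.0612]

matrix = [0.5566 -0.1593 0.3554; -0.2278 0.3742 0.5527; 0.1782 -0.0743 0.0612]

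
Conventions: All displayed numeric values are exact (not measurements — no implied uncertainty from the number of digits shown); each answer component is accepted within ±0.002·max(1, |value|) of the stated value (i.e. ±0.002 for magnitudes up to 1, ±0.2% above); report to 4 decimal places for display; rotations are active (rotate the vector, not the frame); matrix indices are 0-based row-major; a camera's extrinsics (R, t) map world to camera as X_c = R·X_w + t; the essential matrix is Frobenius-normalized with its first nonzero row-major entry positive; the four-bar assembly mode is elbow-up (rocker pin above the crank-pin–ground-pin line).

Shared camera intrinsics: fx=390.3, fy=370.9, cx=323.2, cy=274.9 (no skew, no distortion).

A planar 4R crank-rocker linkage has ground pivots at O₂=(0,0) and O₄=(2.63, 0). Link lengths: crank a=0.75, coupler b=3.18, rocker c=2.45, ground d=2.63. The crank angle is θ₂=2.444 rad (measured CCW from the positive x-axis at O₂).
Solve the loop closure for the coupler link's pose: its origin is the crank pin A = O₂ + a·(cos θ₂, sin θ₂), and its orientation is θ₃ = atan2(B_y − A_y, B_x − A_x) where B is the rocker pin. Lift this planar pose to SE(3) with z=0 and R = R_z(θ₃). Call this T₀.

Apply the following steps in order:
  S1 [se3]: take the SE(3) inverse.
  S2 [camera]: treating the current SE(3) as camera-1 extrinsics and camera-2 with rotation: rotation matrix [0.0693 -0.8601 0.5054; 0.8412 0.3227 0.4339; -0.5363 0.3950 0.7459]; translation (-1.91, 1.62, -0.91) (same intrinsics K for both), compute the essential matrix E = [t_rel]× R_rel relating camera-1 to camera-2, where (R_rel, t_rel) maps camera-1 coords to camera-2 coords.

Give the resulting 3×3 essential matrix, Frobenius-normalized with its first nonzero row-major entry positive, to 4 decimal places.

matrix = [0.0263 0.1877 0.2963; -0.0733 0.4684 0.4036; -0.3811 0.3920 -0.4355]

source (fourbar_fk): coupler pose = R=[0.8059 -0.5920 0.0000; 0.5920 0.8059 0.0000; 0.0000 0.0000 1.0000], t=(-0.5748, 0.4818, 0.0000)
after S1 (invert_se3): R=[0.8059 0.5920 0.0000; -0.5920 0.8059 0.0000; 0.0000 0.0000 1.0000], t=(0.1780, -0.7286, 0.0000)
after S2 (essential): [0.0263 0.1877 0.2963; -0.0733 0.4684 0.4036; -0.3811 0.3920 -0.4355]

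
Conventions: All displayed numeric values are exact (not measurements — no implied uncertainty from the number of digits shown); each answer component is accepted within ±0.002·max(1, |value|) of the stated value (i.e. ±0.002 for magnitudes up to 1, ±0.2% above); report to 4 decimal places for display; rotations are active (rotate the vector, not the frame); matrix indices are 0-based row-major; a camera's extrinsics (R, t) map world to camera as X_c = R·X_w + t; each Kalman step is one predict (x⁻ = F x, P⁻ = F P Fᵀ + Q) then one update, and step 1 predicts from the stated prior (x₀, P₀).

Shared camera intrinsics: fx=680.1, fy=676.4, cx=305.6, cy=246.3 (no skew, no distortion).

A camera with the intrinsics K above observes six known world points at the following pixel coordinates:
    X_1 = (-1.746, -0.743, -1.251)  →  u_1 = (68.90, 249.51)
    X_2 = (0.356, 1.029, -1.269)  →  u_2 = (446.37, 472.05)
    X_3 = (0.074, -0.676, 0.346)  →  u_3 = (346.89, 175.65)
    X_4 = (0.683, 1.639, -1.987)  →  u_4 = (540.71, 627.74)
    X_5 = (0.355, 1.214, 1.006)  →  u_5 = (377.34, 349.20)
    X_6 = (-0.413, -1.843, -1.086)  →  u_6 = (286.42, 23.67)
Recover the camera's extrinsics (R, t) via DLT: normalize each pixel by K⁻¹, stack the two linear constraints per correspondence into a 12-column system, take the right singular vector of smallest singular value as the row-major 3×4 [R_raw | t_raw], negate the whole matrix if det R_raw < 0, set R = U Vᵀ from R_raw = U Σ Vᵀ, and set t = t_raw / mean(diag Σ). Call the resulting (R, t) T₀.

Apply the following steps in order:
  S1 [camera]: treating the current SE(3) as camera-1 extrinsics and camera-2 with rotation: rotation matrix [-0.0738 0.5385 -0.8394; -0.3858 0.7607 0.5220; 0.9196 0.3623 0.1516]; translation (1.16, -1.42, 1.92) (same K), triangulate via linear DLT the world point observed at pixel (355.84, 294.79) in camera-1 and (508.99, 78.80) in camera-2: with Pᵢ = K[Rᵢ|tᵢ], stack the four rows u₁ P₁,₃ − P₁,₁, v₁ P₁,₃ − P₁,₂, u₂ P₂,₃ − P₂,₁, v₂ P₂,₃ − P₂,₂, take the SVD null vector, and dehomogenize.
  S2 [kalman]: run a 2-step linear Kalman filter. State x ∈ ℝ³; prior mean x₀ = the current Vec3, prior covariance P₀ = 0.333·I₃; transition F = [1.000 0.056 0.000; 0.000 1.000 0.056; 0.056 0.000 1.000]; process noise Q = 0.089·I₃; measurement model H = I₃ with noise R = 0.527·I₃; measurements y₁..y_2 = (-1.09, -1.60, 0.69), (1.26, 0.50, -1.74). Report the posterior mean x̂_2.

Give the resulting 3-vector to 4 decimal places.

result = (0.1937, -0.0334, -0.1716)

source (pnp_recover): camera pose = R=[0.9913 0.0843 -0.1012; -0.1099 0.9528 -0.2829; 0.0726 0.2916 0.9538], t=(0.3500, 0.1800, 5.3200)
after S1 (triangulate): (0.1598, 0.5653, 0.8740)
after S2 (kf_track): (0.1937, -0.0334, -0.1716)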